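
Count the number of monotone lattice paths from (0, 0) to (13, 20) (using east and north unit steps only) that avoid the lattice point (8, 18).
Number of paths = 540358665

Total paths from (0, 0) to (13, 20): C(33, 13) = 573166440. Paths through (8, 18): (paths (0, 0) → (8, 18)) × (paths (8, 18) → (13, 20)) = C(26, 8) · C(7, 5) = 1562275 · 21 = 32807775. Avoidance count = 573166440 − 32807775 = 540358665.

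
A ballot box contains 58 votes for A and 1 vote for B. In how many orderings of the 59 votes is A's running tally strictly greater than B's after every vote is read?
Strict-lead orderings = 57

Total orderings of the 59 votes with 58 for A: C(59, 58) = 59. By the Bertrand ballot formula (Cycle Lemma / reflection principle), the number of orderings in which A is strictly ahead of B throughout is (p − q)/(p + q) · C(p + q, p) = (58 − 1)/(58 + 1) · 59 = 57.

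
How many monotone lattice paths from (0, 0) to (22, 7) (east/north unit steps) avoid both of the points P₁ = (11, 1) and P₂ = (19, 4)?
Number of paths = 1274768

Inclusion–exclusion. Total paths: C(29, 22) = 1560780. Through P₁: C(12, 11)·C(17, 11) = 148512. Through P₂: C(23, 19)·C(6, 3) = 177100. Since P₁ is strictly southwest of P₂, a monotone path through both must visit P₁ then P₂; paths through both = C(12, 11)·C(11, 8)·C(6, 3) = 39600. Avoid both = 1560780 − 148512 − 177100 + 39600 = 1274768.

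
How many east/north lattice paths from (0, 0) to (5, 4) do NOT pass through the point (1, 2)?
Number of paths = 81

Total paths from (0, 0) to (5, 4): C(9, 5) = 126. Paths through (1, 2): (paths (0, 0) → (1, 2)) × (paths (1, 2) → (5, 4)) = C(3, 1) · C(6, 4) = 3 · 15 = 45. Avoidance count = 126 − 45 = 81.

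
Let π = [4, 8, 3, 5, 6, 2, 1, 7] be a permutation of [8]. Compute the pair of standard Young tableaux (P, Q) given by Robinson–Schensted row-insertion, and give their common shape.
P = [1, 5, 6, 7] / [2, 8] / [3] / [4];  Q = [1, 2, 5, 8] / [3, 4] / [6] / [7];  common shape = (4, 2, 1, 1)

Row-insert the values π_1, π_2, … into P one at a time, bumping the leftmost entry strictly greater than the inserted value down to the next row. The recording tableau Q records, in position (i, j), the step at which that cell was added to P.
  Insert 4 (step 1): P = [4];  Q = [1]
  Insert 8 (step 2): P = [4, 8];  Q = [1, 2]
  Insert 3 (step 3): P = [3, 8] / [4];  Q = [1, 2] / [3]
  Insert 5 (step 4): P = [3, 5] / [4, 8];  Q = [1, 2] / [3, 4]
  Insert 6 (step 5): P = [3, 5, 6] / [4, 8];  Q = [1, 2, 5] / [3, 4]
  Insert 2 (step 6): P = [2, 5, 6] / [3, 8] / [4];  Q = [1, 2, 5] / [3, 4] / [6]
  Insert 1 (step 7): P = [1, 5, 6] / [2, 8] / [3] / [4];  Q = [1, 2, 5] / [3, 4] / [6] / [7]
  Insert 7 (step 8): P = [1, 5, 6, 7] / [2, 8] / [3] / [4];  Q = [1, 2, 5, 8] / [3, 4] / [6] / [7]
Final shape: (4, 2, 1, 1).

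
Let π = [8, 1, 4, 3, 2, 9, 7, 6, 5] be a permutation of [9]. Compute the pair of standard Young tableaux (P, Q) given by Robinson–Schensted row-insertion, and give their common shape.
P = [1, 2, 5] / [3, 6] / [4, 7] / [8, 9];  Q = [1, 3, 6] / [2, 7] / [4, 8] / [5, 9];  common shape = (3, 2, 2, 2)

Row-insert the values π_1, π_2, … into P one at a time, bumping the leftmost entry strictly greater than the inserted value down to the next row. The recording tableau Q records, in position (i, j), the step at which that cell was added to P.
  Insert 8 (step 1): P = [8];  Q = [1]
  Insert 1 (step 2): P = [1] / [8];  Q = [1] / [2]
  Insert 4 (step 3): P = [1, 4] / [8];  Q = [1, 3] / [2]
  Insert 3 (step 4): P = [1, 3] / [4] / [8];  Q = [1, 3] / [2] / [4]
  Insert 2 (step 5): P = [1, 2] / [3] / [4] / [8];  Q = [1, 3] / [2] / [4] / [5]
  Insert 9 (step 6): P = [1, 2, 9] / [3] / [4] / [8];  Q = [1, 3, 6] / [2] / [4] / [5]
  Insert 7 (step 7): P = [1, 2, 7] / [3, 9] / [4] / [8];  Q = [1, 3, 6] / [2, 7] / [4] / [5]
  Insert 6 (step 8): P = [1, 2, 6] / [3, 7] / [4, 9] / [8];  Q = [1, 3, 6] / [2, 7] / [4, 8] / [5]
  Insert 5 (step 9): P = [1, 2, 5] / [3, 6] / [4, 7] / [8, 9];  Q = [1, 3, 6] / [2, 7] / [4, 8] / [5, 9]
Final shape: (3, 2, 2, 2).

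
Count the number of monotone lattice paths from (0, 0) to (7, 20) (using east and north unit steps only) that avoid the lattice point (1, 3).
Number of paths = 484242

Total paths from (0, 0) to (7, 20): C(27, 7) = 888030. Paths through (1, 3): (paths (0, 0) → (1, 3)) × (paths (1, 3) → (7, 20)) = C(4, 1) · C(23, 6) = 4 · 100947 = 403788. Avoidance count = 888030 − 403788 = 484242.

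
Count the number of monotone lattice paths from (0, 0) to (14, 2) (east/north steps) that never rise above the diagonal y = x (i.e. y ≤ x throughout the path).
Number of paths = 104

By the reflection principle (André's argument), the number of monotone paths to (14, 2) with n ≤ m that never go above y = x is C(16, 14) − C(16, 15) = 120 − 16 = 104.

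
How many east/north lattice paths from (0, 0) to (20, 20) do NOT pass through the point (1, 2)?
Number of paths = 84828633120

Total paths from (0, 0) to (20, 20): C(40, 20) = 137846528820. Paths through (1, 2): (paths (0, 0) → (1, 2)) × (paths (1, 2) → (20, 20)) = C(3, 1) · C(37, 19) = 3 · 17672631900 = 53017895700. Avoidance count = 137846528820 − 53017895700 = 84828633120.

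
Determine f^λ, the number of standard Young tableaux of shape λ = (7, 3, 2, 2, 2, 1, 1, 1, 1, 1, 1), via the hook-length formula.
# SYT of shape (7, 3, 2, 2, 2, 1, 1, 1, 1, 1, 1) = 246029784

Hook-length formula: f^λ = n! / Π hook(c), product over all cells c of the Young diagram. For λ = (7, 3, 2, 2, 2, 1, 1, 1, 1, 1, 1), n = 22 boxes. Hook lengths by row (left-to-right, top-to-bottom): [17, 10, 6, 4, 3, 2, 1]; [12, 5, 1]; [10, 3]; [9, 2]; [8, 1]; [6]; [5]; [4]; [3]; [2]; [1]. Product of hooks = 4568555520000. So f^λ = 22! / 4568555520000 = 1124000727777607680000 / 4568555520000 = 246029784.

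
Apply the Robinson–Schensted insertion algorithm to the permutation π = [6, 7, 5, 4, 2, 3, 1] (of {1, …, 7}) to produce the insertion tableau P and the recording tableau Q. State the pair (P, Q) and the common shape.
P = [1, 3] / [2, 7] / [4] / [5] / [6];  Q = [1, 2] / [3, 6] / [4] / [5] / [7];  common shape = (2, 2, 1, 1, 1)

Row-insert the values π_1, π_2, … into P one at a time, bumping the leftmost entry strictly greater than the inserted value down to the next row. The recording tableau Q records, in position (i, j), the step at which that cell was added to P.
  Insert 6 (step 1): P = [6];  Q = [1]
  Insert 7 (step 2): P = [6, 7];  Q = [1, 2]
  Insert 5 (step 3): P = [5, 7] / [6];  Q = [1, 2] / [3]
  Insert 4 (step 4): P = [4, 7] / [5] / [6];  Q = [1, 2] / [3] / [4]
  Insert 2 (step 5): P = [2, 7] / [4] / [5] / [6];  Q = [1, 2] / [3] / [4] / [5]
  Insert 3 (step 6): P = [2, 3] / [4, 7] / [5] / [6];  Q = [1, 2] / [3, 6] / [4] / [5]
  Insert 1 (step 7): P = [1, 3] / [2, 7] / [4] / [5] / [6];  Q = [1, 2] / [3, 6] / [4] / [5] / [7]
Final shape: (2, 2, 1, 1, 1).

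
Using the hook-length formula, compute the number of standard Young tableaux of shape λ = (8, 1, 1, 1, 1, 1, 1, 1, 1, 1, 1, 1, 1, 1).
# SYT of shape (8, 1, 1, 1, 1, 1, 1, 1, 1, 1, 1, 1, 1, 1) = 77520

Hook-length formula: f^λ = n! / Π hook(c), product over all cells c of the Young diagram. For λ = (8, 1, 1, 1, 1, 1, 1, 1, 1, 1, 1, 1, 1, 1), n = 21 boxes. Hook lengths by row (left-to-right, top-to-bottom): [21, 7, 6, 5, 4, 3, 2, 1]; [13]; [12]; [11]; [10]; [9]; [8]; [7]; [6]; [5]; [4]; [3]; [2]; [1]. Product of hooks = 659067881472000. So f^λ = 21! / 659067881472000 = 51090942171709440000 / 659067881472000 = 77520.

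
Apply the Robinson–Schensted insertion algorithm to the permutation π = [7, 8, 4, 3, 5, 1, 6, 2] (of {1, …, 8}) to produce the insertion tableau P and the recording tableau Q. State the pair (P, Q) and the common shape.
P = [1, 2, 6] / [3, 5] / [4, 8] / [7];  Q = [1, 2, 7] / [3, 5] / [4, 8] / [6];  common shape = (3, 2, 2, 1)

Row-insert the values π_1, π_2, … into P one at a time, bumping the leftmost entry strictly greater than the inserted value down to the next row. The recording tableau Q records, in position (i, j), the step at which that cell was added to P.
  Insert 7 (step 1): P = [7];  Q = [1]
  Insert 8 (step 2): P = [7, 8];  Q = [1, 2]
  Insert 4 (step 3): P = [4, 8] / [7];  Q = [1, 2] / [3]
  Insert 3 (step 4): P = [3, 8] / [4] / [7];  Q = [1, 2] / [3] / [4]
  Insert 5 (step 5): P = [3, 5] / [4, 8] / [7];  Q = [1, 2] / [3, 5] / [4]
  Insert 1 (step 6): P = [1, 5] / [3, 8] / [4] / [7];  Q = [1, 2] / [3, 5] / [4] / [6]
  Insert 6 (step 7): P = [1, 5, 6] / [3, 8] / [4] / [7];  Q = [1, 2, 7] / [3, 5] / [4] / [6]
  Insert 2 (step 8): P = [1, 2, 6] / [3, 5] / [4, 8] / [7];  Q = [1, 2, 7] / [3, 5] / [4, 8] / [6]
Final shape: (3, 2, 2, 1).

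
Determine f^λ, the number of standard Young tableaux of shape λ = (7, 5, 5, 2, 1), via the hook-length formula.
# SYT of shape (7, 5, 5, 2, 1) = 80620800

Hook-length formula: f^λ = n! / Π hook(c), product over all cells c of the Young diagram. For λ = (7, 5, 5, 2, 1), n = 20 boxes. Hook lengths by row (left-to-right, top-to-bottom): [11, 9, 7, 6, 5, 2, 1]; [8, 6, 4, 3, 2]; [7, 5, 3, 2, 1]; [3, 1]; [1]. Product of hooks = 30177100800. So f^λ = 20! / 30177100800 = 2432902008176640000 / 30177100800 = 80620800.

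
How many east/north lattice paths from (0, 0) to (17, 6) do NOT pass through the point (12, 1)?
Number of paths = 97671

Total paths from (0, 0) to (17, 6): C(23, 17) = 100947. Paths through (12, 1): (paths (0, 0) → (12, 1)) × (paths (12, 1) → (17, 6)) = C(13, 12) · C(10, 5) = 13 · 252 = 3276. Avoidance count = 100947 − 3276 = 97671.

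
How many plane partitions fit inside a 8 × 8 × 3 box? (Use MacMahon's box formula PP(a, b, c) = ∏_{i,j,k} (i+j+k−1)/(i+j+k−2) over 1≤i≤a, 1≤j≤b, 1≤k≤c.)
PP(8, 8, 3) = 33803832920

Evaluate the triple product over i = 1..8, j = 1..8, k = 1..3. The factors are (2/1) · (3/2) · (4/3) · (3/2) · (4/3) · (5/4) · (4/3) · (5/4) · … (192 factors total). The numerators and denominators telescope so the product is an integer; carrying out the multiplication exactly gives PP(8, 8, 3) = 33803832920.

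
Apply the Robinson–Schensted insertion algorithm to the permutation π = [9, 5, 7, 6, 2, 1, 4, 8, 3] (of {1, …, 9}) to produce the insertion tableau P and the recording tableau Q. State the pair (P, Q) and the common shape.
P = [1, 3, 8] / [2, 4] / [5, 6] / [7] / [9];  Q = [1, 3, 8] / [2, 7] / [4, 9] / [5] / [6];  common shape = (3, 2, 2, 1, 1)

Row-insert the values π_1, π_2, … into P one at a time, bumping the leftmost entry strictly greater than the inserted value down to the next row. The recording tableau Q records, in position (i, j), the step at which that cell was added to P.
  Insert 9 (step 1): P = [9];  Q = [1]
  Insert 5 (step 2): P = [5] / [9];  Q = [1] / [2]
  Insert 7 (step 3): P = [5, 7] / [9];  Q = [1, 3] / [2]
  Insert 6 (step 4): P = [5, 6] / [7] / [9];  Q = [1, 3] / [2] / [4]
  Insert 2 (step 5): P = [2, 6] / [5] / [7] / [9];  Q = [1, 3] / [2] / [4] / [5]
  Insert 1 (step 6): P = [1, 6] / [2] / [5] / [7] / [9];  Q = [1, 3] / [2] / [4] / [5] / [6]
  Insert 4 (step 7): P = [1, 4] / [2, 6] / [5] / [7] / [9];  Q = [1, 3] / [2, 7] / [4] / [5] / [6]
  Insert 8 (step 8): P = [1, 4, 8] / [2, 6] / [5] / [7] / [9];  Q = [1, 3, 8] / [2, 7] / [4] / [5] / [6]
  Insert 3 (step 9): P = [1, 3, 8] / [2, 4] / [5, 6] / [7] / [9];  Q = [1, 3, 8] / [2, 7] / [4, 9] / [5] / [6]
Final shape: (3, 2, 2, 1, 1).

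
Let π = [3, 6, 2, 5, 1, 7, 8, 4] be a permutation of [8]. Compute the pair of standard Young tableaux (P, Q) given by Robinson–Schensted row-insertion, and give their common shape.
P = [1, 4, 7, 8] / [2, 5] / [3, 6];  Q = [1, 2, 6, 7] / [3, 4] / [5, 8];  common shape = (4, 2, 2)

Row-insert the values π_1, π_2, … into P one at a time, bumping the leftmost entry strictly greater than the inserted value down to the next row. The recording tableau Q records, in position (i, j), the step at which that cell was added to P.
  Insert 3 (step 1): P = [3];  Q = [1]
  Insert 6 (step 2): P = [3, 6];  Q = [1, 2]
  Insert 2 (step 3): P = [2, 6] / [3];  Q = [1, 2] / [3]
  Insert 5 (step 4): P = [2, 5] / [3, 6];  Q = [1, 2] / [3, 4]
  Insert 1 (step 5): P = [1, 5] / [2, 6] / [3];  Q = [1, 2] / [3, 4] / [5]
  Insert 7 (step 6): P = [1, 5, 7] / [2, 6] / [3];  Q = [1, 2, 6] / [3, 4] / [5]
  Insert 8 (step 7): P = [1, 5, 7, 8] / [2, 6] / [3];  Q = [1, 2, 6, 7] / [3, 4] / [5]
  Insert 4 (step 8): P = [1, 4, 7, 8] / [2, 5] / [3, 6];  Q = [1, 2, 6, 7] / [3, 4] / [5, 8]
Final shape: (4, 2, 2).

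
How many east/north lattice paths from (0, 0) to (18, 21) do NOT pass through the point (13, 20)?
Number of paths = 58920145350

Total paths from (0, 0) to (18, 21): C(39, 18) = 62359143990. Paths through (13, 20): (paths (0, 0) → (13, 20)) × (paths (13, 20) → (18, 21)) = C(33, 13) · C(6, 5) = 573166440 · 6 = 3438998640. Avoidance count = 62359143990 − 3438998640 = 58920145350.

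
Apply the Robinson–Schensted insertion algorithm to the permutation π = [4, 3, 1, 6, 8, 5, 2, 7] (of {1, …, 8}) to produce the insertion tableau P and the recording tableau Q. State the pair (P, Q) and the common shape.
P = [1, 2, 7] / [3, 5, 8] / [4, 6];  Q = [1, 4, 5] / [2, 6, 8] / [3, 7];  common shape = (3, 3, 2)

Row-insert the values π_1, π_2, … into P one at a time, bumping the leftmost entry strictly greater than the inserted value down to the next row. The recording tableau Q records, in position (i, j), the step at which that cell was added to P.
  Insert 4 (step 1): P = [4];  Q = [1]
  Insert 3 (step 2): P = [3] / [4];  Q = [1] / [2]
  Insert 1 (step 3): P = [1] / [3] / [4];  Q = [1] / [2] / [3]
  Insert 6 (step 4): P = [1, 6] / [3] / [4];  Q = [1, 4] / [2] / [3]
  Insert 8 (step 5): P = [1, 6, 8] / [3] / [4];  Q = [1, 4, 5] / [2] / [3]
  Insert 5 (step 6): P = [1, 5, 8] / [3, 6] / [4];  Q = [1, 4, 5] / [2, 6] / [3]
  Insert 2 (step 7): P = [1, 2, 8] / [3, 5] / [4, 6];  Q = [1, 4, 5] / [2, 6] / [3, 7]
  Insert 7 (step 8): P = [1, 2, 7] / [3, 5, 8] / [4, 6];  Q = [1, 4, 5] / [2, 6, 8] / [3, 7]
Final shape: (3, 3, 2).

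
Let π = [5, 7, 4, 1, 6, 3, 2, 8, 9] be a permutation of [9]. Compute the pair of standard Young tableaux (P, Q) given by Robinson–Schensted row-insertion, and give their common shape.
P = [1, 2, 8, 9] / [3, 6] / [4, 7] / [5];  Q = [1, 2, 8, 9] / [3, 5] / [4, 6] / [7];  common shape = (4, 2, 2, 1)

Row-insert the values π_1, π_2, … into P one at a time, bumping the leftmost entry strictly greater than the inserted value down to the next row. The recording tableau Q records, in position (i, j), the step at which that cell was added to P.
  Insert 5 (step 1): P = [5];  Q = [1]
  Insert 7 (step 2): P = [5, 7];  Q = [1, 2]
  Insert 4 (step 3): P = [4, 7] / [5];  Q = [1, 2] / [3]
  Insert 1 (step 4): P = [1, 7] / [4] / [5];  Q = [1, 2] / [3] / [4]
  Insert 6 (step 5): P = [1, 6] / [4, 7] / [5];  Q = [1, 2] / [3, 5] / [4]
  Insert 3 (step 6): P = [1, 3] / [4, 6] / [5, 7];  Q = [1, 2] / [3, 5] / [4, 6]
  Insert 2 (step 7): P = [1, 2] / [3, 6] / [4, 7] / [5];  Q = [1, 2] / [3, 5] / [4, 6] / [7]
  Insert 8 (step 8): P = [1, 2, 8] / [3, 6] / [4, 7] / [5];  Q = [1, 2, 8] / [3, 5] / [4, 6] / [7]
  Insert 9 (step 9): P = [1, 2, 8, 9] / [3, 6] / [4, 7] / [5];  Q = [1, 2, 8, 9] / [3, 5] / [4, 6] / [7]
Final shape: (4, 2, 2, 1).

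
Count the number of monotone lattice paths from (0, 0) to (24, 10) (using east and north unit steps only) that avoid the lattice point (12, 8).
Number of paths = 119664870

Total paths from (0, 0) to (24, 10): C(34, 24) = 131128140. Paths through (12, 8): (paths (0, 0) → (12, 8)) × (paths (12, 8) → (24, 10)) = C(20, 12) · C(14, 12) = 125970 · 91 = 11463270. Avoidance count = 131128140 − 11463270 = 119664870.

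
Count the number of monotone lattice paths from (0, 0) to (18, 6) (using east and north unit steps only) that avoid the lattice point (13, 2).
Number of paths = 121366

Total paths from (0, 0) to (18, 6): C(24, 18) = 134596. Paths through (13, 2): (paths (0, 0) → (13, 2)) × (paths (13, 2) → (18, 6)) = C(15, 13) · C(9, 5) = 105 · 126 = 13230. Avoidance count = 134596 − 13230 = 121366.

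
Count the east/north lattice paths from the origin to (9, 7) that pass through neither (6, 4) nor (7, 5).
Number of paths = 5008

Inclusion–exclusion. Total paths: C(16, 9) = 11440. Through P₁: C(10, 6)·C(6, 3) = 4200. Through P₂: C(12, 7)·C(4, 2) = 4752. Since P₁ is strictly southwest of P₂, a monotone path through both must visit P₁ then P₂; paths through both = C(10, 6)·C(2, 1)·C(4, 2) = 2520. Avoid both = 11440 − 4200 − 4752 + 2520 = 5008.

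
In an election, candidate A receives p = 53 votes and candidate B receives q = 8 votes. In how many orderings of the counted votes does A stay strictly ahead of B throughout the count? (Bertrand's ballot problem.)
Strict-lead orderings = 2172413925

Total orderings of the 61 votes with 53 for A: C(61, 53) = 2944827765. By the Bertrand ballot formula (Cycle Lemma / reflection principle), the number of orderings in which A is strictly ahead of B throughout is (p − q)/(p + q) · C(p + q, p) = (53 − 8)/(53 + 8) · 2944827765 = 2172413925.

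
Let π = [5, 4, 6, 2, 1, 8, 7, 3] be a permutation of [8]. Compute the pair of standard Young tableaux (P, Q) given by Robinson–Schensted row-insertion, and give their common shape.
P = [1, 3, 7] / [2, 6] / [4, 8] / [5];  Q = [1, 3, 6] / [2, 7] / [4, 8] / [5];  common shape = (3, 2, 2, 1)

Row-insert the values π_1, π_2, … into P one at a time, bumping the leftmost entry strictly greater than the inserted value down to the next row. The recording tableau Q records, in position (i, j), the step at which that cell was added to P.
  Insert 5 (step 1): P = [5];  Q = [1]
  Insert 4 (step 2): P = [4] / [5];  Q = [1] / [2]
  Insert 6 (step 3): P = [4, 6] / [5];  Q = [1, 3] / [2]
  Insert 2 (step 4): P = [2, 6] / [4] / [5];  Q = [1, 3] / [2] / [4]
  Insert 1 (step 5): P = [1, 6] / [2] / [4] / [5];  Q = [1, 3] / [2] / [4] / [5]
  Insert 8 (step 6): P = [1, 6, 8] / [2] / [4] / [5];  Q = [1, 3, 6] / [2] / [4] / [5]
  Insert 7 (step 7): P = [1, 6, 7] / [2, 8] / [4] / [5];  Q = [1, 3, 6] / [2, 7] / [4] / [5]
  Insert 3 (step 8): P = [1, 3, 7] / [2, 6] / [4, 8] / [5];  Q = [1, 3, 6] / [2, 7] / [4, 8] / [5]
Final shape: (3, 2, 2, 1).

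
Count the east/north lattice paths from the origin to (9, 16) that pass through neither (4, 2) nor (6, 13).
Number of paths = 1349315

Inclusion–exclusion. Total paths: C(25, 9) = 2042975. Through P₁: C(6, 4)·C(19, 5) = 174420. Through P₂: C(19, 6)·C(6, 3) = 542640. Since P₁ is strictly southwest of P₂, a monotone path through both must visit P₁ then P₂; paths through both = C(6, 4)·C(13, 2)·C(6, 3) = 23400. Avoid both = 2042975 − 174420 − 542640 + 23400 = 1349315.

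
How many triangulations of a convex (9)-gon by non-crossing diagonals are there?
C_7 = 429

These polygon triangulations are counted by the Catalan number C_n = (1/(n + 1)) · C(2n, n). For n = 7: C_7 = (1/8) · C(14, 7) = 3432/8 = 429.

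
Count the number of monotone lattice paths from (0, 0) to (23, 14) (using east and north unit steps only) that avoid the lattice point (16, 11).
Number of paths = 4542539400

Total paths from (0, 0) to (23, 14): C(37, 23) = 6107086800. Paths through (16, 11): (paths (0, 0) → (16, 11)) × (paths (16, 11) → (23, 14)) = C(27, 16) · C(10, 7) = 13037895 · 120 = 1564547400. Avoidance count = 6107086800 − 1564547400 = 4542539400.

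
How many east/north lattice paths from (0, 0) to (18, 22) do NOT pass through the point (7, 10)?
Number of paths = 87085048856

Total paths from (0, 0) to (18, 22): C(40, 18) = 113380261800. Paths through (7, 10): (paths (0, 0) → (7, 10)) × (paths (7, 10) → (18, 22)) = C(17, 7) · C(23, 11) = 19448 · 1352078 = 26295212944. Avoidance count = 113380261800 − 26295212944 = 87085048856.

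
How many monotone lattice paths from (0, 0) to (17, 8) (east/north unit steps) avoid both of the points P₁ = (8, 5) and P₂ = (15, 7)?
Number of paths = 425799

Inclusion–exclusion. Total paths: C(25, 17) = 1081575. Through P₁: C(13, 8)·C(12, 9) = 283140. Through P₂: C(22, 15)·C(3, 2) = 511632. Since P₁ is strictly southwest of P₂, a monotone path through both must visit P₁ then P₂; paths through both = C(13, 8)·C(9, 7)·C(3, 2) = 138996. Avoid both = 1081575 − 283140 − 511632 + 138996 = 425799.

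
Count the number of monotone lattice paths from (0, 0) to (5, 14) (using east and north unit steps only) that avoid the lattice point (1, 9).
Number of paths = 10368

Total paths from (0, 0) to (5, 14): C(19, 5) = 11628. Paths through (1, 9): (paths (0, 0) → (1, 9)) × (paths (1, 9) → (5, 14)) = C(10, 1) · C(9, 4) = 10 · 126 = 1260. Avoidance count = 11628 − 1260 = 10368.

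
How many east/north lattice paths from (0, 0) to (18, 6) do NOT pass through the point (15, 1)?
Number of paths = 133700

Total paths from (0, 0) to (18, 6): C(24, 18) = 134596. Paths through (15, 1): (paths (0, 0) → (15, 1)) × (paths (15, 1) → (18, 6)) = C(16, 15) · C(8, 3) = 16 · 56 = 896. Avoidance count = 134596 − 896 = 133700.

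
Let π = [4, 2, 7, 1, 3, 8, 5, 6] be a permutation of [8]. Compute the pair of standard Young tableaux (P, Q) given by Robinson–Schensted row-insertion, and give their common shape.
P = [1, 3, 5, 6] / [2, 7, 8] / [4];  Q = [1, 3, 6, 8] / [2, 5, 7] / [4];  common shape = (4, 3, 1)

Row-insert the values π_1, π_2, … into P one at a time, bumping the leftmost entry strictly greater than the inserted value down to the next row. The recording tableau Q records, in position (i, j), the step at which that cell was added to P.
  Insert 4 (step 1): P = [4];  Q = [1]
  Insert 2 (step 2): P = [2] / [4];  Q = [1] / [2]
  Insert 7 (step 3): P = [2, 7] / [4];  Q = [1, 3] / [2]
  Insert 1 (step 4): P = [1, 7] / [2] / [4];  Q = [1, 3] / [2] / [4]
  Insert 3 (step 5): P = [1, 3] / [2, 7] / [4];  Q = [1, 3] / [2, 5] / [4]
  Insert 8 (step 6): P = [1, 3, 8] / [2, 7] / [4];  Q = [1, 3, 6] / [2, 5] / [4]
  Insert 5 (step 7): P = [1, 3, 5] / [2, 7, 8] / [4];  Q = [1, 3, 6] / [2, 5, 7] / [4]
  Insert 6 (step 8): P = [1, 3, 5, 6] / [2, 7, 8] / [4];  Q = [1, 3, 6, 8] / [2, 5, 7] / [4]
Final shape: (4, 3, 1).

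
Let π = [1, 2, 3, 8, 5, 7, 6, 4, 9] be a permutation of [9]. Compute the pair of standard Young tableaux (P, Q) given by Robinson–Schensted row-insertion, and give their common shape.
P = [1, 2, 3, 4, 6, 9] / [5] / [7] / [8];  Q = [1, 2, 3, 4, 6, 9] / [5] / [7] / [8];  common shape = (6, 1, 1, 1)

Row-insert the values π_1, π_2, … into P one at a time, bumping the leftmost entry strictly greater than the inserted value down to the next row. The recording tableau Q records, in position (i, j), the step at which that cell was added to P.
  Insert 1 (step 1): P = [1];  Q = [1]
  Insert 2 (step 2): P = [1, 2];  Q = [1, 2]
  Insert 3 (step 3): P = [1, 2, 3];  Q = [1, 2, 3]
  Insert 8 (step 4): P = [1, 2, 3, 8];  Q = [1, 2, 3, 4]
  Insert 5 (step 5): P = [1, 2, 3, 5] / [8];  Q = [1, 2, 3, 4] / [5]
  Insert 7 (step 6): P = [1, 2, 3, 5, 7] / [8];  Q = [1, 2, 3, 4, 6] / [5]
  Insert 6 (step 7): P = [1, 2, 3, 5, 6] / [7] / [8];  Q = [1, 2, 3, 4, 6] / [5] / [7]
  Insert 4 (step 8): P = [1, 2, 3, 4, 6] / [5] / [7] / [8];  Q = [1, 2, 3, 4, 6] / [5] / [7] / [8]
  Insert 9 (step 9): P = [1, 2, 3, 4, 6, 9] / [5] / [7] / [8];  Q = [1, 2, 3, 4, 6, 9] / [5] / [7] / [8]
Final shape: (6, 1, 1, 1).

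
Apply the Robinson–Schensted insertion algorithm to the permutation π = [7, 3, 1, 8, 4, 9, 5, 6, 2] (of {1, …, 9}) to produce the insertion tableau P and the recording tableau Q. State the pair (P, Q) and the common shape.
P = [1, 2, 5, 6] / [3, 4, 9] / [7, 8];  Q = [1, 4, 6, 8] / [2, 5, 7] / [3, 9];  common shape = (4, 3, 2)

Row-insert the values π_1, π_2, … into P one at a time, bumping the leftmost entry strictly greater than the inserted value down to the next row. The recording tableau Q records, in position (i, j), the step at which that cell was added to P.
  Insert 7 (step 1): P = [7];  Q = [1]
  Insert 3 (step 2): P = [3] / [7];  Q = [1] / [2]
  Insert 1 (step 3): P = [1] / [3] / [7];  Q = [1] / [2] / [3]
  Insert 8 (step 4): P = [1, 8] / [3] / [7];  Q = [1, 4] / [2] / [3]
  Insert 4 (step 5): P = [1, 4] / [3, 8] / [7];  Q = [1, 4] / [2, 5] / [3]
  Insert 9 (step 6): P = [1, 4, 9] / [3, 8] / [7];  Q = [1, 4, 6] / [2, 5] / [3]
  Insert 5 (step 7): P = [1, 4, 5] / [3, 8, 9] / [7];  Q = [1, 4, 6] / [2, 5, 7] / [3]
  Insert 6 (step 8): P = [1, 4, 5, 6] / [3, 8, 9] / [7];  Q = [1, 4, 6, 8] / [2, 5, 7] / [3]
  Insert 2 (step 9): P = [1, 2, 5, 6] / [3, 4, 9] / [7, 8];  Q = [1, 4, 6, 8] / [2, 5, 7] / [3, 9]
Final shape: (4, 3, 2).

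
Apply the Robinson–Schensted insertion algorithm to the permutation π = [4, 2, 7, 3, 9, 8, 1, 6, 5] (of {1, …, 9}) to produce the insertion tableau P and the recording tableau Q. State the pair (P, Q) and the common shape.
P = [1, 3, 5] / [2, 6, 8] / [4, 7] / [9];  Q = [1, 3, 5] / [2, 4, 6] / [7, 8] / [9];  common shape = (3, 3, 2, 1)

Row-insert the values π_1, π_2, … into P one at a time, bumping the leftmost entry strictly greater than the inserted value down to the next row. The recording tableau Q records, in position (i, j), the step at which that cell was added to P.
  Insert 4 (step 1): P = [4];  Q = [1]
  Insert 2 (step 2): P = [2] / [4];  Q = [1] / [2]
  Insert 7 (step 3): P = [2, 7] / [4];  Q = [1, 3] / [2]
  Insert 3 (step 4): P = [2, 3] / [4, 7];  Q = [1, 3] / [2, 4]
  Insert 9 (step 5): P = [2, 3, 9] / [4, 7];  Q = [1, 3, 5] / [2, 4]
  Insert 8 (step 6): P = [2, 3, 8] / [4, 7, 9];  Q = [1, 3, 5] / [2, 4, 6]
  Insert 1 (step 7): P = [1, 3, 8] / [2, 7, 9] / [4];  Q = [1, 3, 5] / [2, 4, 6] / [7]
  Insert 6 (step 8): P = [1, 3, 6] / [2, 7, 8] / [4, 9];  Q = [1, 3, 5] / [2, 4, 6] / [7, 8]
  Insert 5 (step 9): P = [1, 3, 5] / [2, 6, 8] / [4, 7] / [9];  Q = [1, 3, 5] / [2, 4, 6] / [7, 8] / [9]
Final shape: (3, 3, 2, 1).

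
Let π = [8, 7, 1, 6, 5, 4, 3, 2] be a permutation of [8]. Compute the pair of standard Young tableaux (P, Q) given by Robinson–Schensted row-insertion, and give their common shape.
P = [1, 2] / [3] / [4] / [5] / [6] / [7] / [8];  Q = [1, 4] / [2] / [3] / [5] / [6] / [7] / [8];  common shape = (2, 1, 1, 1, 1, 1, 1)

Row-insert the values π_1, π_2, … into P one at a time, bumping the leftmost entry strictly greater than the inserted value down to the next row. The recording tableau Q records, in position (i, j), the step at which that cell was added to P.
  Insert 8 (step 1): P = [8];  Q = [1]
  Insert 7 (step 2): P = [7] / [8];  Q = [1] / [2]
  Insert 1 (step 3): P = [1] / [7] / [8];  Q = [1] / [2] / [3]
  Insert 6 (step 4): P = [1, 6] / [7] / [8];  Q = [1, 4] / [2] / [3]
  Insert 5 (step 5): P = [1, 5] / [6] / [7] / [8];  Q = [1, 4] / [2] / [3] / [5]
  Insert 4 (step 6): P = [1, 4] / [5] / [6] / [7] / [8];  Q = [1, 4] / [2] / [3] / [5] / [6]
  Insert 3 (step 7): P = [1, 3] / [4] / [5] / [6] / [7] / [8];  Q = [1, 4] / [2] / [3] / [5] / [6] / [7]
  Insert 2 (step 8): P = [1, 2] / [3] / [4] / [5] / [6] / [7] / [8];  Q = [1, 4] / [2] / [3] / [5] / [6] / [7] / [8]
Final shape: (2, 1, 1, 1, 1, 1, 1).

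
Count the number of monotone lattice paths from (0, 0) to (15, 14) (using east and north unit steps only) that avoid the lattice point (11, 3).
Number of paths = 77061900

Total paths from (0, 0) to (15, 14): C(29, 15) = 77558760. Paths through (11, 3): (paths (0, 0) → (11, 3)) × (paths (11, 3) → (15, 14)) = C(14, 11) · C(15, 4) = 364 · 1365 = 496860. Avoidance count = 77558760 − 496860 = 77061900.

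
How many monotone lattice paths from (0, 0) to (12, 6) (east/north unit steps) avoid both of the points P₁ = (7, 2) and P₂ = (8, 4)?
Number of paths = 8223

Inclusion–exclusion. Total paths: C(18, 12) = 18564. Through P₁: C(9, 7)·C(9, 5) = 4536. Through P₂: C(12, 8)·C(6, 4) = 7425. Since P₁ is strictly southwest of P₂, a monotone path through both must visit P₁ then P₂; paths through both = C(9, 7)·C(3, 1)·C(6, 4) = 1620. Avoid both = 18564 − 4536 − 7425 + 1620 = 8223.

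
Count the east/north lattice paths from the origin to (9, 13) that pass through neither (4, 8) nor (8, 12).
Number of paths = 190040

Inclusion–exclusion. Total paths: C(22, 9) = 497420. Through P₁: C(12, 4)·C(10, 5) = 124740. Through P₂: C(20, 8)·C(2, 1) = 251940. Since P₁ is strictly southwest of P₂, a monotone path through both must visit P₁ then P₂; paths through both = C(12, 4)·C(8, 4)·C(2, 1) = 69300. Avoid both = 497420 − 124740 − 251940 + 69300 = 190040.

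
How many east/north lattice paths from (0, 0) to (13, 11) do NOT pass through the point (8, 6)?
Number of paths = 1739388

Total paths from (0, 0) to (13, 11): C(24, 13) = 2496144. Paths through (8, 6): (paths (0, 0) → (8, 6)) × (paths (8, 6) → (13, 11)) = C(14, 8) · C(10, 5) = 3003 · 252 = 756756. Avoidance count = 2496144 − 756756 = 1739388.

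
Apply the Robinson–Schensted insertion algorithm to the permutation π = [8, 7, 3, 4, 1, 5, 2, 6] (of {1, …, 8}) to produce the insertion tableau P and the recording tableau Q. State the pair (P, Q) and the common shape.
P = [1, 2, 5, 6] / [3, 4] / [7] / [8];  Q = [1, 4, 6, 8] / [2, 7] / [3] / [5];  common shape = (4, 2, 1, 1)

Row-insert the values π_1, π_2, … into P one at a time, bumping the leftmost entry strictly greater than the inserted value down to the next row. The recording tableau Q records, in position (i, j), the step at which that cell was added to P.
  Insert 8 (step 1): P = [8];  Q = [1]
  Insert 7 (step 2): P = [7] / [8];  Q = [1] / [2]
  Insert 3 (step 3): P = [3] / [7] / [8];  Q = [1] / [2] / [3]
  Insert 4 (step 4): P = [3, 4] / [7] / [8];  Q = [1, 4] / [2] / [3]
  Insert 1 (step 5): P = [1, 4] / [3] / [7] / [8];  Q = [1, 4] / [2] / [3] / [5]
  Insert 5 (step 6): P = [1, 4, 5] / [3] / [7] / [8];  Q = [1, 4, 6] / [2] / [3] / [5]
  Insert 2 (step 7): P = [1, 2, 5] / [3, 4] / [7] / [8];  Q = [1, 4, 6] / [2, 7] / [3] / [5]
  Insert 6 (step 8): P = [1, 2, 5, 6] / [3, 4] / [7] / [8];  Q = [1, 4, 6, 8] / [2, 7] / [3] / [5]
Final shape: (4, 2, 1, 1).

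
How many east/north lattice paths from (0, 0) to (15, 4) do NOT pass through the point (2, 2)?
Number of paths = 3246

Total paths from (0, 0) to (15, 4): C(19, 15) = 3876. Paths through (2, 2): (paths (0, 0) → (2, 2)) × (paths (2, 2) → (15, 4)) = C(4, 2) · C(15, 13) = 6 · 105 = 630. Avoidance count = 3876 − 630 = 3246.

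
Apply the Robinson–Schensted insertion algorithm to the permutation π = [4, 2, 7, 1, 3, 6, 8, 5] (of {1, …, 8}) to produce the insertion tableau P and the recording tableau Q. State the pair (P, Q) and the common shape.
P = [1, 3, 5, 8] / [2, 6] / [4, 7];  Q = [1, 3, 6, 7] / [2, 5] / [4, 8];  common shape = (4, 2, 2)

Row-insert the values π_1, π_2, … into P one at a time, bumping the leftmost entry strictly greater than the inserted value down to the next row. The recording tableau Q records, in position (i, j), the step at which that cell was added to P.
  Insert 4 (step 1): P = [4];  Q = [1]
  Insert 2 (step 2): P = [2] / [4];  Q = [1] / [2]
  Insert 7 (step 3): P = [2, 7] / [4];  Q = [1, 3] / [2]
  Insert 1 (step 4): P = [1, 7] / [2] / [4];  Q = [1, 3] / [2] / [4]
  Insert 3 (step 5): P = [1, 3] / [2, 7] / [4];  Q = [1, 3] / [2, 5] / [4]
  Insert 6 (step 6): P = [1, 3, 6] / [2, 7] / [4];  Q = [1, 3, 6] / [2, 5] / [4]
  Insert 8 (step 7): P = [1, 3, 6, 8] / [2, 7] / [4];  Q = [1, 3, 6, 7] / [2, 5] / [4]
  Insert 5 (step 8): P = [1, 3, 5, 8] / [2, 6] / [4, 7];  Q = [1, 3, 6, 7] / [2, 5] / [4, 8]
Final shape: (4, 2, 2).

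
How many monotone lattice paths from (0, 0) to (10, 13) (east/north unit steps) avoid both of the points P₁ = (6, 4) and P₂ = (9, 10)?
Number of paths = 694964

Inclusion–exclusion. Total paths: C(23, 10) = 1144066. Through P₁: C(10, 6)·C(13, 4) = 150150. Through P₂: C(19, 9)·C(4, 1) = 369512. Since P₁ is strictly southwest of P₂, a monotone path through both must visit P₁ then P₂; paths through both = C(10, 6)·C(9, 3)·C(4, 1) = 70560. Avoid both = 1144066 − 150150 − 369512 + 70560 = 694964.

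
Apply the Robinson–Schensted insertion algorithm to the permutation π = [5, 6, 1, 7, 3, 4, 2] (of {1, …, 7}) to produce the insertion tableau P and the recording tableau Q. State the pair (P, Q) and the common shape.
P = [1, 2, 4] / [3, 6, 7] / [5];  Q = [1, 2, 4] / [3, 5, 6] / [7];  common shape = (3, 3, 1)

Row-insert the values π_1, π_2, … into P one at a time, bumping the leftmost entry strictly greater than the inserted value down to the next row. The recording tableau Q records, in position (i, j), the step at which that cell was added to P.
  Insert 5 (step 1): P = [5];  Q = [1]
  Insert 6 (step 2): P = [5, 6];  Q = [1, 2]
  Insert 1 (step 3): P = [1, 6] / [5];  Q = [1, 2] / [3]
  Insert 7 (step 4): P = [1, 6, 7] / [5];  Q = [1, 2, 4] / [3]
  Insert 3 (step 5): P = [1, 3, 7] / [5, 6];  Q = [1, 2, 4] / [3, 5]
  Insert 4 (step 6): P = [1, 3, 4] / [5, 6, 7];  Q = [1, 2, 4] / [3, 5, 6]
  Insert 2 (step 7): P = [1, 2, 4] / [3, 6, 7] / [5];  Q = [1, 2, 4] / [3, 5, 6] / [7]
Final shape: (3, 3, 1).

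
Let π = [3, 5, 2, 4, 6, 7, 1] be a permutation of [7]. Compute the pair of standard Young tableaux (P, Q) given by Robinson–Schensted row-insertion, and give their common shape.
P = [1, 4, 6, 7] / [2, 5] / [3];  Q = [1, 2, 5, 6] / [3, 4] / [7];  common shape = (4, 2, 1)

Row-insert the values π_1, π_2, … into P one at a time, bumping the leftmost entry strictly greater than the inserted value down to the next row. The recording tableau Q records, in position (i, j), the step at which that cell was added to P.
  Insert 3 (step 1): P = [3];  Q = [1]
  Insert 5 (step 2): P = [3, 5];  Q = [1, 2]
  Insert 2 (step 3): P = [2, 5] / [3];  Q = [1, 2] / [3]
  Insert 4 (step 4): P = [2, 4] / [3, 5];  Q = [1, 2] / [3, 4]
  Insert 6 (step 5): P = [2, 4, 6] / [3, 5];  Q = [1, 2, 5] / [3, 4]
  Insert 7 (step 6): P = [2, 4, 6, 7] / [3, 5];  Q = [1, 2, 5, 6] / [3, 4]
  Insert 1 (step 7): P = [1, 4, 6, 7] / [2, 5] / [3];  Q = [1, 2, 5, 6] / [3, 4] / [7]
Final shape: (4, 2, 1).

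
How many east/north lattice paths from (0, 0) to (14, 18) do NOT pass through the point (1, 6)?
Number of paths = 435033500

Total paths from (0, 0) to (14, 18): C(32, 14) = 471435600. Paths through (1, 6): (paths (0, 0) → (1, 6)) × (paths (1, 6) → (14, 18)) = C(7, 1) · C(25, 13) = 7 · 5200300 = 36402100. Avoidance count = 471435600 − 36402100 = 435033500.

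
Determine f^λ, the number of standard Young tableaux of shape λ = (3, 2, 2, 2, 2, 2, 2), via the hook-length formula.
# SYT of shape (3, 2, 2, 2, 2, 2, 2) = 5005

Hook-length formula: f^λ = n! / Π hook(c), product over all cells c of the Young diagram. For λ = (3, 2, 2, 2, 2, 2, 2), n = 15 boxes. Hook lengths by row (left-to-right, top-to-bottom): [9, 8, 1]; [7, 6]; [6, 5]; [5, 4]; [4, 3]; [3, 2]; [2, 1]. Product of hooks = 261273600. So f^λ = 15! / 261273600 = 1307674368000 / 261273600 = 5005.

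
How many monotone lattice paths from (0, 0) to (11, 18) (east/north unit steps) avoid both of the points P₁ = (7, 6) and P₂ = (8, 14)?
Number of paths = 20822760

Inclusion–exclusion. Total paths: C(29, 11) = 34597290. Through P₁: C(13, 7)·C(16, 4) = 3123120. Through P₂: C(22, 8)·C(7, 3) = 11191950. Since P₁ is strictly southwest of P₂, a monotone path through both must visit P₁ then P₂; paths through both = C(13, 7)·C(9, 1)·C(7, 3) = 540540. Avoid both = 34597290 − 3123120 − 11191950 + 540540 = 20822760.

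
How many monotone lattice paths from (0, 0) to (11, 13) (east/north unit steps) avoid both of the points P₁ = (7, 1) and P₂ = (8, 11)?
Number of paths = 1726644

Inclusion–exclusion. Total paths: C(24, 11) = 2496144. Through P₁: C(8, 7)·C(16, 4) = 14560. Through P₂: C(19, 8)·C(5, 3) = 755820. Since P₁ is strictly southwest of P₂, a monotone path through both must visit P₁ then P₂; paths through both = C(8, 7)·C(11, 1)·C(5, 3) = 880. Avoid both = 2496144 − 14560 − 755820 + 880 = 1726644.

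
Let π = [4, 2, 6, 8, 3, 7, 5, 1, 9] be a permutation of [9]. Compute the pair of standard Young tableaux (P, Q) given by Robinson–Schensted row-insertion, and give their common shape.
P = [1, 3, 5, 9] / [2, 6, 7] / [4] / [8];  Q = [1, 3, 4, 9] / [2, 5, 6] / [7] / [8];  common shape = (4, 3, 1, 1)

Row-insert the values π_1, π_2, … into P one at a time, bumping the leftmost entry strictly greater than the inserted value down to the next row. The recording tableau Q records, in position (i, j), the step at which that cell was added to P.
  Insert 4 (step 1): P = [4];  Q = [1]
  Insert 2 (step 2): P = [2] / [4];  Q = [1] / [2]
  Insert 6 (step 3): P = [2, 6] / [4];  Q = [1, 3] / [2]
  Insert 8 (step 4): P = [2, 6, 8] / [4];  Q = [1, 3, 4] / [2]
  Insert 3 (step 5): P = [2, 3, 8] / [4, 6];  Q = [1, 3, 4] / [2, 5]
  Insert 7 (step 6): P = [2, 3, 7] / [4, 6, 8];  Q = [1, 3, 4] / [2, 5, 6]
  Insert 5 (step 7): P = [2, 3, 5] / [4, 6, 7] / [8];  Q = [1, 3, 4] / [2, 5, 6] / [7]
  Insert 1 (step 8): P = [1, 3, 5] / [2, 6, 7] / [4] / [8];  Q = [1, 3, 4] / [2, 5, 6] / [7] / [8]
  Insert 9 (step 9): P = [1, 3, 5, 9] / [2, 6, 7] / [4] / [8];  Q = [1, 3, 4, 9] / [2, 5, 6] / [7] / [8]
Final shape: (4, 3, 1, 1).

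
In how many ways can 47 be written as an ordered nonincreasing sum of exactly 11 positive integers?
p(47, 11 parts) = 11004

Partitions of n into exactly k parts are in bijection with partitions of n − k into at most k parts (subtract 1 from each part). So p(47, exactly 11) = p(36, parts ≤ 11). Computing via the recurrence p(m, j) = p(m, j−1) + p(m−j, j) gives 11004.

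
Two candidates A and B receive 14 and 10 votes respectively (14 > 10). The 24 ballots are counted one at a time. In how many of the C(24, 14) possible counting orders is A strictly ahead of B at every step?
Strict-lead orderings = 326876

Total orderings of the 24 votes with 14 for A: C(24, 14) = 1961256. By the Bertrand ballot formula (Cycle Lemma / reflection principle), the number of orderings in which A is strictly ahead of B throughout is (p − q)/(p + q) · C(p + q, p) = (14 − 10)/(14 + 10) · 1961256 = 326876.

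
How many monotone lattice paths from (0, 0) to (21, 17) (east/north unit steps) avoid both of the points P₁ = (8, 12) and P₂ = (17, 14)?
Number of paths = 18662936295

Inclusion–exclusion. Total paths: C(38, 21) = 28781143380. Through P₁: C(20, 8)·C(18, 13) = 1079310960. Through P₂: C(31, 17)·C(7, 4) = 9281388375. Since P₁ is strictly southwest of P₂, a monotone path through both must visit P₁ then P₂; paths through both = C(20, 8)·C(11, 9)·C(7, 4) = 242492250. Avoid both = 28781143380 − 1079310960 − 9281388375 + 242492250 = 18662936295.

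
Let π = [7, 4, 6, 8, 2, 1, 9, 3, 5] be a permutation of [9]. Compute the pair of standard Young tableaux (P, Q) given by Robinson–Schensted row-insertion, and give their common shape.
P = [1, 3, 5, 9] / [2, 6, 8] / [4] / [7];  Q = [1, 3, 4, 7] / [2, 8, 9] / [5] / [6];  common shape = (4, 3, 1, 1)

Row-insert the values π_1, π_2, … into P one at a time, bumping the leftmost entry strictly greater than the inserted value down to the next row. The recording tableau Q records, in position (i, j), the step at which that cell was added to P.
  Insert 7 (step 1): P = [7];  Q = [1]
  Insert 4 (step 2): P = [4] / [7];  Q = [1] / [2]
  Insert 6 (step 3): P = [4, 6] / [7];  Q = [1, 3] / [2]
  Insert 8 (step 4): P = [4, 6, 8] / [7];  Q = [1, 3, 4] / [2]
  Insert 2 (step 5): P = [2, 6, 8] / [4] / [7];  Q = [1, 3, 4] / [2] / [5]
  Insert 1 (step 6): P = [1, 6, 8] / [2] / [4] / [7];  Q = [1, 3, 4] / [2] / [5] / [6]
  Insert 9 (step 7): P = [1, 6, 8, 9] / [2] / [4] / [7];  Q = [1, 3, 4, 7] / [2] / [5] / [6]
  Insert 3 (step 8): P = [1, 3, 8, 9] / [2, 6] / [4] / [7];  Q = [1, 3, 4, 7] / [2, 8] / [5] / [6]
  Insert 5 (step 9): P = [1, 3, 5, 9] / [2, 6, 8] / [4] / [7];  Q = [1, 3, 4, 7] / [2, 8, 9] / [5] / [6]
Final shape: (4, 3, 1, 1).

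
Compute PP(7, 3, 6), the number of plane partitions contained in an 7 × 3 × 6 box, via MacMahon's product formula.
PP(7, 3, 6) = 131589315

Evaluate the triple product over i = 1..7, j = 1..3, k = 1..6. The factors are (2/1) · (3/2) · (4/3) · (5/4) · (6/5) · (7/6) · (3/2) · (4/3) · … (126 factors total). The numerators and denominators telescope so the product is an integer; carrying out the multiplication exactly gives PP(7, 3, 6) = 131589315.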